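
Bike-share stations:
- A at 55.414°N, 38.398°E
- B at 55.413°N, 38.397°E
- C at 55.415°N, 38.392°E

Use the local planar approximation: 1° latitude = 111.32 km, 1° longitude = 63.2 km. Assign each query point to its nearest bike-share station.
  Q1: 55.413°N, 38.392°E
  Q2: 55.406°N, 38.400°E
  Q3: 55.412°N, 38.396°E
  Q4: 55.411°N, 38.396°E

Q1 at 55.413°N, 38.392°E:
  A: 0.395 km
  B: 0.316 km
  C: 0.223 km
  → nearest: C (0.223 km)
Q2 at 55.406°N, 38.400°E:
  A: 0.899 km
  B: 0.802 km
  C: 1.122 km
  → nearest: B (0.802 km)
Q3 at 55.412°N, 38.396°E:
  A: 0.256 km
  B: 0.128 km
  C: 0.419 km
  → nearest: B (0.128 km)
Q4 at 55.411°N, 38.396°E:
  A: 0.357 km
  B: 0.231 km
  C: 0.512 km
  → nearest: B (0.231 km)

Q1→C; Q2→B; Q3→B; Q4→B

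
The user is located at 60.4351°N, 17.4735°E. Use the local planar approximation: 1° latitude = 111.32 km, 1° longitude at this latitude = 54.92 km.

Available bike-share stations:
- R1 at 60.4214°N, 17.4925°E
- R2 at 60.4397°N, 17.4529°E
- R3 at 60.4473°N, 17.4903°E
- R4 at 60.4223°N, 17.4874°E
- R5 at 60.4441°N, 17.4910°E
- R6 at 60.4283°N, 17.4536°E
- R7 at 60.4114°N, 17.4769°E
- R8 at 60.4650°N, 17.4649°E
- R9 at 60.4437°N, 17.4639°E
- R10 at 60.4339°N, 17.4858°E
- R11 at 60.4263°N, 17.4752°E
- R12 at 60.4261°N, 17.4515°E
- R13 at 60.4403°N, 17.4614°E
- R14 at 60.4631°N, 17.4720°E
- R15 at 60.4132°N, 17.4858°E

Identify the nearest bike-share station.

R10

Distances from 60.4351°N, 17.4735°E:
R1: √((-0.0137·111.32)² + (0.0190·54.92)²) = √(2.325881 + 1.088851) = 1.8479 km
R2: √((0.0046·111.32)² + (-0.0206·54.92)²) = √(0.262218 + 1.279957) = 1.2418 km
R3: √((0.0122·111.32)² + (0.0168·54.92)²) = √(1.844446 + 0.851294) = 1.6419 km
R4: √((-0.0128·111.32)² + (0.0139·54.92)²) = √(2.030329 + 0.582761) = 1.6165 km
R5: √((0.0090·111.32)² + (0.0175·54.92)²) = √(1.003764 + 0.923713) = 1.3883 km
R6: √((-0.0068·111.32)² + (-0.0199·54.92)²) = √(0.573013 + 1.194448) = 1.3295 km
R7: √((-0.0237·111.32)² + (0.0034·54.92)²) = √(6.960542 + 0.034867) = 2.6449 km
R8: √((0.0299·111.32)² + (-0.0086·54.92)²) = √(11.078699 + 0.223079) = 3.3618 km
R9: √((0.0086·111.32)² + (-0.0096·54.92)²) = √(0.916523 + 0.277974) = 1.0929 km
R10: √((-0.0012·111.32)² + (0.0123·54.92)²) = √(0.017845 + 0.456322) = 0.6886 km
R11: √((-0.0088·111.32)² + (0.0017·54.92)²) = √(0.959648 + 0.008717) = 0.9841 km
R12: √((-0.0090·111.32)² + (-0.0220·54.92)²) = √(1.003764 + 1.459844) = 1.5696 km
R13: √((0.0052·111.32)² + (-0.0121·54.92)²) = √(0.335084 + 0.441603) = 0.8813 km
R14: √((0.0280·111.32)² + (-0.0015·54.92)²) = √(9.715440 + 0.006786) = 3.1180 km
R15: √((-0.0219·111.32)² + (0.0123·54.92)²) = √(5.943395 + 0.456322) = 2.5298 km
Minimum: R10 at 0.6886 km.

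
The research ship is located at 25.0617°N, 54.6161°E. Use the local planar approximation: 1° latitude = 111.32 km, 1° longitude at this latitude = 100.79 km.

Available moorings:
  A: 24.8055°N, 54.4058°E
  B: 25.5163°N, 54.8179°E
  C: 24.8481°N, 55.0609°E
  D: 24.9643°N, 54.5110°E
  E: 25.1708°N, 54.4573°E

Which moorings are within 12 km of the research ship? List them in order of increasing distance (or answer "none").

none

Distances from 25.0617°N, 54.6161°E:
A: √((-0.2562·111.32)² + (-0.2103·100.79)²) = √(813.400895 + 449.276224) = 35.5342 km
B: √((0.4546·111.32)² + (0.2018·100.79)²) = √(2560.974523 + 413.692087) = 54.5405 km
C: √((-0.2136·111.32)² + (0.4448·100.79)²) = √(565.391001 + 2009.853709) = 50.7469 km
D: √((-0.0974·111.32)² + (-0.1051·100.79)²) = √(117.561281 + 112.212263) = 15.1583 km
E: √((0.1091·111.32)² + (-0.1588·100.79)²) = √(147.501316 + 256.174494) = 20.0917 km
Threshold 12 km: none within range.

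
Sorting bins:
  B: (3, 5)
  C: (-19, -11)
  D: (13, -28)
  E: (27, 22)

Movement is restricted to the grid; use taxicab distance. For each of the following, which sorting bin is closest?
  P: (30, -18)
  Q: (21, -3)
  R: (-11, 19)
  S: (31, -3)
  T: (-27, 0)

P→D; Q→B; R→B; S→E; T→C

P at (30, -18):
  B: |-27| + |23| = 27 + 23 = 50
  C: |-49| + |7| = 49 + 7 = 56
  D: |-17| + |-10| = 17 + 10 = 27
  E: |-3| + |40| = 3 + 40 = 43
  → nearest: D (27)
Q at (21, -3):
  B: |-18| + |8| = 18 + 8 = 26
  C: |-40| + |-8| = 40 + 8 = 48
  D: |-8| + |-25| = 8 + 25 = 33
  E: |6| + |25| = 6 + 25 = 31
  → nearest: B (26)
R at (-11, 19):
  B: |14| + |-14| = 14 + 14 = 28
  C: |-8| + |-30| = 8 + 30 = 38
  D: |24| + |-47| = 24 + 47 = 71
  E: |38| + |3| = 38 + 3 = 41
  → nearest: B (28)
S at (31, -3):
  B: |-28| + |8| = 28 + 8 = 36
  C: |-50| + |-8| = 50 + 8 = 58
  D: |-18| + |-25| = 18 + 25 = 43
  E: |-4| + |25| = 4 + 25 = 29
  → nearest: E (29)
T at (-27, 0):
  B: |30| + |5| = 30 + 5 = 35
  C: |8| + |-11| = 8 + 11 = 19
  D: |40| + |-28| = 40 + 28 = 68
  E: |54| + |22| = 54 + 22 = 76
  → nearest: C (19)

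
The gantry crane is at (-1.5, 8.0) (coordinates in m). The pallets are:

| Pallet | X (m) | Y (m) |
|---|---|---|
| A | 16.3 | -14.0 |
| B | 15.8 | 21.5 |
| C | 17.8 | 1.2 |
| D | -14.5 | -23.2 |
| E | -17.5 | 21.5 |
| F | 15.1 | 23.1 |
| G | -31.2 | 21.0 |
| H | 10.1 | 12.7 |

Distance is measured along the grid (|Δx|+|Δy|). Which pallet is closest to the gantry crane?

H

Distances from (-1.5, 8.0):
A: |17.8| + |-22.0| = 17.8 + 22.0 = 39.8 m
B: |17.3| + |13.5| = 17.3 + 13.5 = 30.8 m
C: |19.3| + |-6.8| = 19.3 + 6.8 = 26.1 m
D: |-13.0| + |-31.2| = 13.0 + 31.2 = 44.2 m
E: |-16.0| + |13.5| = 16.0 + 13.5 = 29.5 m
F: |16.6| + |15.1| = 16.6 + 15.1 = 31.7 m
G: |-29.7| + |13.0| = 29.7 + 13.0 = 42.7 m
H: |11.6| + |4.7| = 11.6 + 4.7 = 16.3 m
Minimum: H at 16.3 m.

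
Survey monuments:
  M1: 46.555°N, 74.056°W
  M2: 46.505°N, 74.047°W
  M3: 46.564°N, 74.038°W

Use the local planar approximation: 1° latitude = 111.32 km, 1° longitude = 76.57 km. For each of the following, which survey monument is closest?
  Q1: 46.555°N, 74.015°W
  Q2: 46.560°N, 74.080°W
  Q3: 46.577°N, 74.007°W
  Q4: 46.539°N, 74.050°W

Q1→M3; Q2→M1; Q3→M3; Q4→M1

Q1 at 46.555°N, 74.015°W:
  M1: 3.139 km
  M2: 6.081 km
  M3: 2.026 km
  → nearest: M3 (2.026 km)
Q2 at 46.560°N, 74.080°W:
  M1: 1.920 km
  M2: 6.624 km
  M3: 3.247 km
  → nearest: M1 (1.920 km)
Q3 at 46.577°N, 74.007°W:
  M1: 4.480 km
  M2: 8.580 km
  M3: 2.780 km
  → nearest: M3 (2.780 km)
Q4 at 46.539°N, 74.050°W:
  M1: 1.839 km
  M2: 3.792 km
  M3: 2.931 km
  → nearest: M1 (1.839 km)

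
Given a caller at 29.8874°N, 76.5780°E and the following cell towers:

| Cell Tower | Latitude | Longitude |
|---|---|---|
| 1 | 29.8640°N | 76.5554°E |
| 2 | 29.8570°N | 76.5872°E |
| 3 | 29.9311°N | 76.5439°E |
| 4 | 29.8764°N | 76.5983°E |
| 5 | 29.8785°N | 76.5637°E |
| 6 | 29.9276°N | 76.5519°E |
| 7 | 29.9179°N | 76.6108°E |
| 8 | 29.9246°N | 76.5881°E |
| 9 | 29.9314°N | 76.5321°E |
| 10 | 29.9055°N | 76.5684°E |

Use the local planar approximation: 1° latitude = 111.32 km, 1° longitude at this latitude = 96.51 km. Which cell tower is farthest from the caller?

9

Distances from 29.8874°N, 76.5780°E:
1: 3.3975 km
2: 3.4987 km
3: 5.8733 km
4: 2.3104 km
5: 1.6989 km
6: 5.1353 km
7: 4.6420 km
8: 4.2543 km
9: 6.6041 km
10: 2.2177 km
Maximum: 9 at 6.6041 km.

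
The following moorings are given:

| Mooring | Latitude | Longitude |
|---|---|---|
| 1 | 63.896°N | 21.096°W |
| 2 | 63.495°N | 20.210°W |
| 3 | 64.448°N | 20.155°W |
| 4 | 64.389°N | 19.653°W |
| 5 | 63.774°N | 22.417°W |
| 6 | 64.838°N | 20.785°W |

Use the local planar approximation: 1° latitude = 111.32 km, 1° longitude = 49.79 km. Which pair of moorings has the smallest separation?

Pairwise distances:
1–2: 62.759 km
1–3: 77.273 km
1–4: 90.410 km
1–5: 67.160 km
1–6: 106.001 km
2–3: 106.123 km
2–4: 103.312 km
2–5: 114.191 km
2–6: 152.219 km
3–4: 25.843 km
3–5: 135.329 km
3–6: 53.561 km
4–5: 153.708 km
4–6: 75.332 km
5–6: 143.638 km
Closest pair: 3–4 at 25.843 km.

3 and 4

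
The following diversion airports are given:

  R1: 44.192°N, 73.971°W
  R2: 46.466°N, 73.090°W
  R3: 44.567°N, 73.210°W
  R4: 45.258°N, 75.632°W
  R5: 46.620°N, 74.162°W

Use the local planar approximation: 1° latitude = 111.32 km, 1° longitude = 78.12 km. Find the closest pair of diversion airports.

R1 and R3

Pairwise distances:
R1–R2: √((2.274·111.32)² + (0.881·78.12)²) = √(64080.71015 + 4736.70443) = 262.331 km
R1–R3: √((0.375·111.32)² + (0.761·78.12)²) = √(1742.64502 + 3534.22165) = 72.642 km
R1–R4: √((1.066·111.32)² + (-1.661·78.12)²) = √(14081.88537 + 16836.96209) = 175.838 km
R1–R5: √((2.428·111.32)² + (-0.191·78.12)²) = √(73053.95960 + 222.63385) = 270.696 km
R2–R3: √((-1.899·111.32)² + (-0.120·78.12)²) = √(44688.55632 + 87.87938) = 211.604 km
R2–R4: √((-1.208·111.32)² + (-2.542·78.12)²) = √(18083.40729 + 39434.42945) = 239.829 km
R2–R5: √((0.154·111.32)² + (-1.072·78.12)²) = √(293.89205 + 7013.16473) = 85.481 km
R3–R4: √((0.691·111.32)² + (-2.422·78.12)²) = √(5917.01255 + 35799.15262) = 204.245 km
R3–R5: √((2.053·111.32)² + (-0.952·78.12)²) = √(52230.51332 + 5530.93260) = 240.336 km
R4–R5: √((1.362·111.32)² + (1.470·78.12)²) = √(22987.96941 + 13187.39876) = 190.198 km
Closest pair: R1–R3 at 72.642 km.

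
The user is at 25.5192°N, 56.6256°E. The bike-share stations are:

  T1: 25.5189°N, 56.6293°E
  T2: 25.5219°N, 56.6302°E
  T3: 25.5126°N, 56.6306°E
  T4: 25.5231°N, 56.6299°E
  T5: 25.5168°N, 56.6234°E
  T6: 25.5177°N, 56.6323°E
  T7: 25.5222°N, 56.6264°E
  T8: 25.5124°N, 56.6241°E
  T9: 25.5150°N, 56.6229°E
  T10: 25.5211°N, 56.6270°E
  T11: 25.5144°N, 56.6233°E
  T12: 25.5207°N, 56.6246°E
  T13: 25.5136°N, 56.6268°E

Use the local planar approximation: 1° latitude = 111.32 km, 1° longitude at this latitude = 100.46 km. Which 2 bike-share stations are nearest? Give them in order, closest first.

T12, T10

Distances from 25.5192°N, 56.6256°E:
T1: 0.3732 km
T2: 0.5513 km
T3: 0.8900 km
T4: 0.6124 km
T5: 0.3467 km
T6: 0.6935 km
T7: 0.3435 km
T8: 0.7718 km
T9: 0.5405 km
T10: 0.2540 km
T11: 0.5822 km
T12: 0.1949 km
T13: 0.6349 km
Sorted: T12 (0.1949 km) < T10 (0.2540 km) < T7 (0.3435 km) < T5 (0.3467 km) < …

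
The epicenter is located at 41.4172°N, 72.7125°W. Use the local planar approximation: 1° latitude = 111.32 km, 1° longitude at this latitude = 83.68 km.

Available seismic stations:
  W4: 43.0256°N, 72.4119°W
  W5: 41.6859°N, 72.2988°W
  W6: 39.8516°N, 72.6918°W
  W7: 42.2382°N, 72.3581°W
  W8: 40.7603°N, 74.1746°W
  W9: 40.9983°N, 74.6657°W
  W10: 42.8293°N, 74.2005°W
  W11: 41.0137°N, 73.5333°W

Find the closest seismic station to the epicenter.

Distances from 41.4172°N, 72.7125°W:
W4: 180.8054 km
W5: 45.7509 km
W6: 174.2912 km
W7: 96.0849 km
W8: 142.5363 km
W9: 169.9659 km
W10: 200.5354 km
W11: 82.0680 km
Minimum: W5 at 45.7509 km.

W5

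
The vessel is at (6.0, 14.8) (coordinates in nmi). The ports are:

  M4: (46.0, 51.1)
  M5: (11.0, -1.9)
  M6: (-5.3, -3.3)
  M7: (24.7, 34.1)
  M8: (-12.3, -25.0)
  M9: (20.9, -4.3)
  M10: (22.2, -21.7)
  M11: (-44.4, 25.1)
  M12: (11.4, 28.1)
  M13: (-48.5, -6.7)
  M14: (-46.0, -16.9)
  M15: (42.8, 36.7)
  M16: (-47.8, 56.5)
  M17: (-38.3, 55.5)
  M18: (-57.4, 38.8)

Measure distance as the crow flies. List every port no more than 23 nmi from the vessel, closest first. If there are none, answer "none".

Distances from (6.0, 14.8):
M4: √((40.0)² + (36.3)²) = √(1600.000 + 1317.690) = 54.0 nmi
M5: √((5.0)² + (-16.7)²) = √(25.000 + 278.890) = 17.4 nmi
M6: √((-11.3)² + (-18.1)²) = √(127.690 + 327.610) = 21.3 nmi
M7: √((18.7)² + (19.3)²) = √(349.690 + 372.490) = 26.9 nmi
M8: √((-18.3)² + (-39.8)²) = √(334.890 + 1584.040) = 43.8 nmi
M9: √((14.9)² + (-19.1)²) = √(222.010 + 364.810) = 24.2 nmi
M10: √((16.2)² + (-36.5)²) = √(262.440 + 1332.250) = 39.9 nmi
M11: √((-50.4)² + (10.3)²) = √(2540.160 + 106.090) = 51.4 nmi
M12: √((5.4)² + (13.3)²) = √(29.160 + 176.890) = 14.4 nmi
M13: √((-54.5)² + (-21.5)²) = √(2970.250 + 462.250) = 58.6 nmi
M14: √((-52.0)² + (-31.7)²) = √(2704.000 + 1004.890) = 60.9 nmi
M15: √((36.8)² + (21.9)²) = √(1354.240 + 479.610) = 42.8 nmi
M16: √((-53.8)² + (41.7)²) = √(2894.440 + 1738.890) = 68.1 nmi
M17: √((-44.3)² + (40.7)²) = √(1962.490 + 1656.490) = 60.2 nmi
M18: √((-63.4)² + (24.0)²) = √(4019.560 + 576.000) = 67.8 nmi
Threshold 23 nmi: M12 (14.4 nmi), M5 (17.4 nmi), M6 (21.3 nmi) are within range.

M12, M5, M6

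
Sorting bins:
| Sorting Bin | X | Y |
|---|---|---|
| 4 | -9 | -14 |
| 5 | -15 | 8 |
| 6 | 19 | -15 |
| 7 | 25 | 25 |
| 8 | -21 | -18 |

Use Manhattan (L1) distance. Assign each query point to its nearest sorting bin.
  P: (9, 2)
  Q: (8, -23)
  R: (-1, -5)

P→6; Q→6; R→4

P at (9, 2):
  4: 34
  5: 30
  6: 27
  7: 39
  8: 50
  → nearest: 6 (27)
Q at (8, -23):
  4: 26
  5: 54
  6: 19
  7: 65
  8: 34
  → nearest: 6 (19)
R at (-1, -5):
  4: 17
  5: 27
  6: 30
  7: 56
  8: 33
  → nearest: 4 (17)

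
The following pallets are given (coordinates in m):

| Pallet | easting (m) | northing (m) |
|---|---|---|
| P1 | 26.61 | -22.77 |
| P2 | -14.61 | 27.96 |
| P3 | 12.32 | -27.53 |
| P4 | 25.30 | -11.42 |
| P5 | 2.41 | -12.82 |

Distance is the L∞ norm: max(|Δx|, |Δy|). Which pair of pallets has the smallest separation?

P1 and P4

Pairwise distances:
P1–P2: 50.73 m
P1–P3: 14.29 m
P1–P4: 11.35 m
P1–P5: 24.20 m
P2–P3: 55.49 m
P2–P4: 39.91 m
P2–P5: 40.78 m
P3–P4: 16.11 m
P3–P5: 14.71 m
P4–P5: 22.89 m
Closest pair: P1–P4 at 11.35 m.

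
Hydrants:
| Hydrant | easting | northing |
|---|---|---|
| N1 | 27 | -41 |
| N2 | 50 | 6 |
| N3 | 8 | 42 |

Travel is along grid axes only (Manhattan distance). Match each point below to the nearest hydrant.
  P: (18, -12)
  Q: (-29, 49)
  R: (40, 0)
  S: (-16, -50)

P→N1; Q→N3; R→N2; S→N1

P at (18, -12):
  N1: 38
  N2: 50
  N3: 64
  → nearest: N1 (38)
Q at (-29, 49):
  N1: 146
  N2: 122
  N3: 44
  → nearest: N3 (44)
R at (40, 0):
  N1: 54
  N2: 16
  N3: 74
  → nearest: N2 (16)
S at (-16, -50):
  N1: 52
  N2: 122
  N3: 116
  → nearest: N1 (52)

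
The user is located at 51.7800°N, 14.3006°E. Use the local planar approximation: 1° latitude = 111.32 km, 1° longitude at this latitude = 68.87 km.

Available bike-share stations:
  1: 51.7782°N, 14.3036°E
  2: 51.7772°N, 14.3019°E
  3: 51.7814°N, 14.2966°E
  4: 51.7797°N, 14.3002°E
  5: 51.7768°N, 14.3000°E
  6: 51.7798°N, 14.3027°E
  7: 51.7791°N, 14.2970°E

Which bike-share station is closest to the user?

4

Distances from 51.7800°N, 14.3006°E:
1: √((-0.0018·111.32)² + (0.0030·68.87)²) = √(0.040151 + 0.042688) = 0.2878 km
2: √((-0.0028·111.32)² + (0.0013·68.87)²) = √(0.097154 + 0.008016) = 0.3243 km
3: √((0.0014·111.32)² + (-0.0040·68.87)²) = √(0.024289 + 0.075889) = 0.3165 km
4: √((-0.0003·111.32)² + (-0.0004·68.87)²) = √(0.001115 + 0.000759) = 0.0433 km
5: √((-0.0032·111.32)² + (-0.0006·68.87)²) = √(0.126896 + 0.001708) = 0.3586 km
6: √((-0.0002·111.32)² + (0.0021·68.87)²) = √(0.000496 + 0.020917) = 0.1463 km
7: √((-0.0009·111.32)² + (-0.0036·68.87)²) = √(0.010038 + 0.061470) = 0.2674 km
Minimum: 4 at 0.0433 km.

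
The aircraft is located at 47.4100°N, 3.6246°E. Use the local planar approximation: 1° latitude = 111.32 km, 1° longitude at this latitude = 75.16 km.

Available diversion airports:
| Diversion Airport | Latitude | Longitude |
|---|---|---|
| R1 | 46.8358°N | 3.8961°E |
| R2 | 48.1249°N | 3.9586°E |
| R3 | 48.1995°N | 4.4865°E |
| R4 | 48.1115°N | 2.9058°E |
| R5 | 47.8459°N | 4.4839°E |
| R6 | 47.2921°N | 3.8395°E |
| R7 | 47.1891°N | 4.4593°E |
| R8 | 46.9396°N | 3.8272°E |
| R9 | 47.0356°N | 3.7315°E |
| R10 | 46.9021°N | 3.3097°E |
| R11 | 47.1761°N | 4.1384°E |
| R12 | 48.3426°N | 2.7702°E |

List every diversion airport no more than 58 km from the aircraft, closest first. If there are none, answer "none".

R6, R9, R11, R8

Distances from 47.4100°N, 3.6246°E:
R1: √((-0.5742·111.32)² + (0.2715·75.16)²) = √(4085.759241 + 416.402387) = 67.0981 km
R2: √((0.7149·111.32)² + (0.3340·75.16)²) = √(6333.401046 + 630.182700) = 83.4481 km
R3: √((0.7895·111.32)² + (0.8619·75.16)²) = √(7724.149377 + 4196.500742) = 109.1817 km
R4: √((0.7015·111.32)² + (-0.7188·75.16)²) = √(6098.201157 + 2918.701489) = 94.9574 km
R5: √((0.4359·111.32)² + (0.8593·75.16)²) = √(2354.616231 + 4171.220675) = 80.7827 km
R6: √((-0.1179·111.32)² + (0.2149·75.16)²) = √(172.255860 + 260.883357) = 20.8120 km
R7: √((-0.2209·111.32)² + (0.8347·75.16)²) = √(604.697018 + 3935.812221) = 67.3833 km
R8: √((-0.4704·111.32)² + (0.2026·75.16)²) = √(2742.085684 + 231.874198) = 54.5340 km
R9: √((-0.3744·111.32)² + (0.1069·75.16)²) = √(1737.073022 + 64.554861) = 42.4456 km
R10: √((-0.5079·111.32)² + (-0.3149·75.16)²) = √(3196.706919 + 560.168733) = 61.2934 km
R11: √((-0.2339·111.32)² + (0.5138·75.16)²) = √(677.964321 + 1491.288754) = 46.5752 km
R12: √((0.9326·111.32)² + (-0.8544·75.16)²) = √(10777.976133 + 4123.785073) = 122.0728 km
Threshold 58 km: R6 (20.8120 km), R9 (42.4456 km), R11 (46.5752 km), R8 (54.5340 km) are within range.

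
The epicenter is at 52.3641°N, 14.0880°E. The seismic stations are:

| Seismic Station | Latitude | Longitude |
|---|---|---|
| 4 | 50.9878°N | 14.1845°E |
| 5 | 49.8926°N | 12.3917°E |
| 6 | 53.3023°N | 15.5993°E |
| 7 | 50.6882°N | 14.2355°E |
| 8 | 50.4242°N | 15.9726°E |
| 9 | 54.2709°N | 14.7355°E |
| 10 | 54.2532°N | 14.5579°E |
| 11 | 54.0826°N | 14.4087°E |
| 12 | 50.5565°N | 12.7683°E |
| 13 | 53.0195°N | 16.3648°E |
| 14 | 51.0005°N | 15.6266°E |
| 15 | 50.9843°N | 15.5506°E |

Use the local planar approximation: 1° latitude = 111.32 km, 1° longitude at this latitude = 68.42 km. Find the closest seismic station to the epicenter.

6

Distances from 52.3641°N, 14.0880°E:
4: 153.3519 km
5: 298.6054 km
6: 146.9694 km
7: 186.8339 km
8: 251.5172 km
9: 216.8388 km
10: 212.7381 km
11: 192.5577 km
12: 220.5522 km
13: 172.0175 km
14: 184.7268 km
15: 183.3221 km
Minimum: 6 at 146.9694 km.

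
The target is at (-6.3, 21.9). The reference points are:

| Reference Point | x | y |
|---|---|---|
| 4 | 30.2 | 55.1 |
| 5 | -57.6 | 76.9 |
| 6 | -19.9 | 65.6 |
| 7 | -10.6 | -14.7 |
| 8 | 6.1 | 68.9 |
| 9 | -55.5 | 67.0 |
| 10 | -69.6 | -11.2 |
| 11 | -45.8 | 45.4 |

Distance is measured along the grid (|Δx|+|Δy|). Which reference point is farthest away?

Distances from (-6.3, 21.9):
4: |36.5| + |33.2| = 36.5 + 33.2 = 69.7
5: |-51.3| + |55.0| = 51.3 + 55.0 = 106.3
6: |-13.6| + |43.7| = 13.6 + 43.7 = 57.3
7: |-4.3| + |-36.6| = 4.3 + 36.6 = 40.9
8: |12.4| + |47.0| = 12.4 + 47.0 = 59.4
9: |-49.2| + |45.1| = 49.2 + 45.1 = 94.3
10: |-63.3| + |-33.1| = 63.3 + 33.1 = 96.4
11: |-39.5| + |23.5| = 39.5 + 23.5 = 63.0
Maximum: 5 at 106.3.

5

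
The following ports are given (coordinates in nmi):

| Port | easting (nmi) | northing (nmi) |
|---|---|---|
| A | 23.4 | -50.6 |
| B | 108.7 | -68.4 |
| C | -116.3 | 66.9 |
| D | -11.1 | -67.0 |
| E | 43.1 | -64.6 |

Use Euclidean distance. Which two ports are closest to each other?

Pairwise distances:
A–B: √((85.3)² + (-17.8)²) = √(7276.090 + 316.840) = 87.1 nmi
A–C: √((-139.7)² + (117.5)²) = √(19516.090 + 13806.250) = 182.5 nmi
A–D: √((-34.5)² + (-16.4)²) = √(1190.250 + 268.960) = 38.2 nmi
A–E: √((19.7)² + (-14.0)²) = √(388.090 + 196.000) = 24.2 nmi
B–C: √((-225.0)² + (135.3)²) = √(50625.000 + 18306.090) = 262.5 nmi
B–D: √((-119.8)² + (1.4)²) = √(14352.040 + 1.960) = 119.8 nmi
B–E: √((-65.6)² + (3.8)²) = √(4303.360 + 14.440) = 65.7 nmi
C–D: √((105.2)² + (-133.9)²) = √(11067.040 + 17929.210) = 170.3 nmi
C–E: √((159.4)² + (-131.5)²) = √(25408.360 + 17292.250) = 206.6 nmi
D–E: √((54.2)² + (2.4)²) = √(2937.640 + 5.760) = 54.3 nmi
Closest pair: A–E at 24.2 nmi.

A and E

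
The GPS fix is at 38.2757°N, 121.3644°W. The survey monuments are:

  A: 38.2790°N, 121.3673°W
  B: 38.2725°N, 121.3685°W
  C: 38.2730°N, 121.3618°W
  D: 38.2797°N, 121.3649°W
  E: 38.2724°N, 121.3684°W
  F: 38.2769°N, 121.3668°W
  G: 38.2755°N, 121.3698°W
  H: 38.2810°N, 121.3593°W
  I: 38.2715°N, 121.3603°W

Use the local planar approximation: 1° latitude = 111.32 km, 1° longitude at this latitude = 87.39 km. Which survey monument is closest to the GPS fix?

Distances from 38.2757°N, 121.3644°W:
A: √((0.0033·111.32)² + (-0.0029·87.39)²) = √(0.134950 + 0.064227) = 0.4463 km
B: √((-0.0032·111.32)² + (-0.0041·87.39)²) = √(0.126896 + 0.128378) = 0.5052 km
C: √((-0.0027·111.32)² + (0.0026·87.39)²) = √(0.090339 + 0.051626) = 0.3768 km
D: √((0.0040·111.32)² + (-0.0005·87.39)²) = √(0.198274 + 0.001909) = 0.4474 km
E: √((-0.0033·111.32)² + (-0.0040·87.39)²) = √(0.134950 + 0.122192) = 0.5071 km
F: √((0.0012·111.32)² + (-0.0024·87.39)²) = √(0.017845 + 0.043989) = 0.2487 km
G: √((-0.0002·111.32)² + (-0.0054·87.39)²) = √(0.000496 + 0.222695) = 0.4724 km
H: √((0.0053·111.32)² + (0.0051·87.39)²) = √(0.348095 + 0.198639) = 0.7394 km
I: √((-0.0042·111.32)² + (0.0041·87.39)²) = √(0.218597 + 0.128378) = 0.5890 km
Minimum: F at 0.2487 km.

F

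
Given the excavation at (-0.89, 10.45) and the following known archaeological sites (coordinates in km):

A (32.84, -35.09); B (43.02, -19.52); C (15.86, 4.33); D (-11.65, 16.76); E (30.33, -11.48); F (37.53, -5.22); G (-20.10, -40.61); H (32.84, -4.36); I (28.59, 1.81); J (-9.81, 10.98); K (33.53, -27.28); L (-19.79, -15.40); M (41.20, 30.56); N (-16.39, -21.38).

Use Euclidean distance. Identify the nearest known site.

Distances from (-0.89, 10.45):
A: √((33.73)² + (-45.54)²) = √(1137.7129 + 2073.8916) = 56.67 km
B: √((43.91)² + (-29.97)²) = √(1928.0881 + 898.2009) = 53.16 km
C: √((16.75)² + (-6.12)²) = √(280.5625 + 37.4544) = 17.83 km
D: √((-10.76)² + (6.31)²) = √(115.7776 + 39.8161) = 12.47 km
E: √((31.22)² + (-21.93)²) = √(974.6884 + 480.9249) = 38.15 km
F: √((38.42)² + (-15.67)²) = √(1476.0964 + 245.5489) = 41.49 km
G: √((-19.21)² + (-51.06)²) = √(369.0241 + 2607.1236) = 54.55 km
H: √((33.73)² + (-14.81)²) = √(1137.7129 + 219.3361) = 36.84 km
I: √((29.48)² + (-8.64)²) = √(869.0704 + 74.6496) = 30.72 km
J: √((-8.92)² + (0.53)²) = √(79.5664 + 0.2809) = 8.94 km
K: √((34.42)² + (-37.73)²) = √(1184.7364 + 1423.5529) = 51.07 km
L: √((-18.90)² + (-25.85)²) = √(357.2100 + 668.2225) = 32.02 km
M: √((42.09)² + (20.11)²) = √(1771.5681 + 404.4121) = 46.65 km
N: √((-15.50)² + (-31.83)²) = √(240.2500 + 1013.1489) = 35.40 km
Minimum: J at 8.94 km.

J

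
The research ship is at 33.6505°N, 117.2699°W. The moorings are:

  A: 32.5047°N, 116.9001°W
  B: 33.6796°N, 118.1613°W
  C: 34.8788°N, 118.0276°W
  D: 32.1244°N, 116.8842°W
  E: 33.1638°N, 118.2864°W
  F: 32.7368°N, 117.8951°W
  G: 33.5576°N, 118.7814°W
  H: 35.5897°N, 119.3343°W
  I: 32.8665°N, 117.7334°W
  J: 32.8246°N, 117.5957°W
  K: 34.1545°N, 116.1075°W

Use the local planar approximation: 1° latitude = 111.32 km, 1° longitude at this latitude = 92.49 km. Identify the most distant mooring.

H

Distances from 33.6505°N, 117.2699°W:
A: √((-1.1458·111.32)² + (0.3698·92.49)²) = √(16269.118826 + 1169.831665) = 132.0566 km
B: √((0.0291·111.32)² + (-0.8914·92.49)²) = √(10.493790 + 6797.274651) = 82.5092 km
C: √((1.2283·111.32)² + (-0.7577·92.49)²) = √(18696.284111 + 4911.160568) = 153.6471 km
D: √((-1.5261·111.32)² + (0.3857·92.49)²) = √(28861.066801 + 1272.590968) = 173.5905 km
E: √((-0.4867·111.32)² + (-1.0165·92.49)²) = √(2935.412152 + 8839.024239) = 108.5101 km
F: √((-0.9137·111.32)² + (-0.6252·92.49)²) = √(10345.551457 + 3343.701481) = 117.0011 km
G: √((-0.0929·111.32)² + (-1.5115·92.49)²) = √(106.949270 + 19543.658348) = 140.1806 km
H: √((1.9392·111.32)² + (-2.0644·92.49)²) = √(46600.609858 + 36456.692043) = 288.1966 km
I: √((-0.7840·111.32)² + (-0.4635·92.49)²) = √(7616.904679 + 1837.761021) = 97.2351 km
J: √((-0.8259·111.32)² + (-0.3258·92.49)²) = √(8452.814290 + 908.012273) = 96.7514 km
K: √((0.5040·111.32)² + (1.1624·92.49)²) = √(3147.802444 + 11558.480948) = 121.2695 km
Maximum: H at 288.1966 km.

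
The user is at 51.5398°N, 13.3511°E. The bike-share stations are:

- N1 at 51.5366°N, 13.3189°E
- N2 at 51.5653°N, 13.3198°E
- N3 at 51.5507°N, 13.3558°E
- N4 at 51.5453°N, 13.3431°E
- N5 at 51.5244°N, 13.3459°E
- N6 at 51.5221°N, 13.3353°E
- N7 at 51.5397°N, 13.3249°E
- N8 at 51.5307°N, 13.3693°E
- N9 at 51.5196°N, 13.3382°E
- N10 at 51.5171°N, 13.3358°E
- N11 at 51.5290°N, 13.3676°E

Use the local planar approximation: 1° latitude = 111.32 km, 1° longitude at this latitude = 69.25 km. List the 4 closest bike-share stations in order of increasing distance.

N4, N3, N8, N11

Distances from 51.5398°N, 13.3511°E:
N1: √((-0.0032·111.32)² + (-0.0322·69.25)²) = √(0.126896 + 4.972231) = 2.2581 km
N2: √((0.0255·111.32)² + (-0.0313·69.25)²) = √(8.057991 + 4.698165) = 3.5716 km
N3: √((0.0109·111.32)² + (0.0047·69.25)²) = √(1.472310 + 0.105934) = 1.2563 km
N4: √((0.0055·111.32)² + (-0.0080·69.25)²) = √(0.374862 + 0.306916) = 0.8257 km
N5: √((-0.0154·111.32)² + (-0.0052·69.25)²) = √(2.938920 + 0.129672) = 1.7517 km
N6: √((-0.0177·111.32)² + (-0.0158·69.25)²) = √(3.882334 + 1.197164) = 2.2538 km
N7: √((-0.0001·111.32)² + (-0.0262·69.25)²) = √(0.000124 + 3.291866) = 1.8144 km
N8: √((-0.0091·111.32)² + (0.0182·69.25)²) = √(1.026193 + 1.588482) = 1.6170 km
N9: √((-0.0202·111.32)² + (-0.0129·69.25)²) = √(5.056490 + 0.798030) = 2.4196 km
N10: √((-0.0227·111.32)² + (-0.0153·69.25)²) = √(6.385547 + 1.122593) = 2.7401 km
N11: √((-0.0108·111.32)² + (0.0165·69.25)²) = √(1.445419 + 1.305592) = 1.6586 km
Sorted: N4 (0.8257 km) < N3 (1.2563 km) < N8 (1.6170 km) < N11 (1.6586 km) < N5 (1.7517 km) < N7 (1.8144 km) < …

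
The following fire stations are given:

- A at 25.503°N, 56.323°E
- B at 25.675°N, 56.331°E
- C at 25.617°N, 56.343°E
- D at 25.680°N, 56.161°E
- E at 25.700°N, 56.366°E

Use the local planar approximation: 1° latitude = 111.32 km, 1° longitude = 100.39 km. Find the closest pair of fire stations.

Pairwise distances:
A–B: 19.164 km
A–C: 12.848 km
A–D: 25.548 km
A–E: 22.351 km
B–C: 6.568 km
B–D: 17.075 km
B–E: 4.482 km
C–D: 19.571 km
C–E: 9.524 km
D–E: 20.700 km
Closest pair: B–E at 4.482 km.

B and E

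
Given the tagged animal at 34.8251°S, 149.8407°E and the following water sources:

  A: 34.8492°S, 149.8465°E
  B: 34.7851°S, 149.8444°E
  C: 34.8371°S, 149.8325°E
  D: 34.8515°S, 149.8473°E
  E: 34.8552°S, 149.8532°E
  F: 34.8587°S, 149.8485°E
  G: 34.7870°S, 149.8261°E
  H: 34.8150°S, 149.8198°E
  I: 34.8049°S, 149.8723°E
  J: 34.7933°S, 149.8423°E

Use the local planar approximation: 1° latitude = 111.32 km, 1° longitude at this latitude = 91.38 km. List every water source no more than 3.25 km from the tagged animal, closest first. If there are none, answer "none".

C, H, A, D

Distances from 34.8251°S, 149.8407°E:
A: √((-0.0241·111.32)² + (0.0058·91.38)²) = √(7.197480 + 0.280904) = 2.7347 km
B: √((0.0400·111.32)² + (0.0037·91.38)²) = √(19.827428 + 0.114316) = 4.4656 km
C: √((-0.0120·111.32)² + (-0.0082·91.38)²) = √(1.784469 + 0.561474) = 1.5316 km
D: √((-0.0264·111.32)² + (0.0066·91.38)²) = √(8.636828 + 0.363739) = 3.0001 km
E: √((-0.0301·111.32)² + (0.0125·91.38)²) = √(11.227405 + 1.304735) = 3.5401 km
F: √((-0.0336·111.32)² + (0.0078·91.38)²) = √(13.990233 + 0.508033) = 3.8077 km
G: √((0.0381·111.32)² + (-0.0146·91.38)²) = √(17.988558 + 1.779951) = 4.4462 km
H: √((0.0101·111.32)² + (-0.0209·91.38)²) = √(1.264122 + 3.647496) = 2.2162 km
I: √((0.0202·111.32)² + (0.0316·91.38)²) = √(5.056490 + 8.338280) = 3.6599 km
J: √((0.0318·111.32)² + (0.0016·91.38)²) = √(12.531430 + 0.021377) = 3.5430 km
Threshold 3.25 km: C (1.5316 km), H (2.2162 km), A (2.7347 km), D (3.0001 km) are within range.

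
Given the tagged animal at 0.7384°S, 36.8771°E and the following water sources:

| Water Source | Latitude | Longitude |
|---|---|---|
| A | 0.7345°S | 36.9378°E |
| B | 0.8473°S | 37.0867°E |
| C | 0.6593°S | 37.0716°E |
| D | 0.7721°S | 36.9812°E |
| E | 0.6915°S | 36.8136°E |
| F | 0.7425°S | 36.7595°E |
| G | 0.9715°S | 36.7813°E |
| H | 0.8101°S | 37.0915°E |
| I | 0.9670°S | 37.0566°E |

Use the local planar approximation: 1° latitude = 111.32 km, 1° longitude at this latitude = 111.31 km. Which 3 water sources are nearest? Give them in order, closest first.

A, E, D

Distances from 0.7384°S, 36.8771°E:
A: √((0.0039·111.32)² + (0.0607·111.31)²) = √(0.188484 + 45.650522) = 6.7705 km
B: √((-0.1089·111.32)² + (0.2096·111.31)²) = √(146.961019 + 544.315776) = 26.2921 km
C: √((0.0791·111.32)² + (0.1945·111.31)²) = √(77.535280 + 468.713624) = 23.3720 km
D: √((-0.0337·111.32)² + (0.1041·111.31)²) = √(14.073632 + 134.267167) = 12.1795 km
E: √((0.0469·111.32)² + (-0.0635·111.31)²) = √(27.257880 + 49.959239) = 8.7873 km
F: √((-0.0041·111.32)² + (-0.1176·111.31)²) = √(0.208312 + 171.349566) = 13.0980 km
G: √((-0.2331·111.32)² + (-0.0958·111.31)²) = √(673.334617 + 113.710190) = 28.0543 km
H: √((-0.0717·111.32)² + (0.2144·111.31)²) = √(63.706641 + 569.531734) = 25.1642 km
I: √((-0.2286·111.32)² + (0.1795·111.31)²) = √(647.588082 + 399.206194) = 32.3542 km
Sorted: A (6.7705 km) < E (8.7873 km) < D (12.1795 km) < F (13.0980 km) < C (23.3720 km) < …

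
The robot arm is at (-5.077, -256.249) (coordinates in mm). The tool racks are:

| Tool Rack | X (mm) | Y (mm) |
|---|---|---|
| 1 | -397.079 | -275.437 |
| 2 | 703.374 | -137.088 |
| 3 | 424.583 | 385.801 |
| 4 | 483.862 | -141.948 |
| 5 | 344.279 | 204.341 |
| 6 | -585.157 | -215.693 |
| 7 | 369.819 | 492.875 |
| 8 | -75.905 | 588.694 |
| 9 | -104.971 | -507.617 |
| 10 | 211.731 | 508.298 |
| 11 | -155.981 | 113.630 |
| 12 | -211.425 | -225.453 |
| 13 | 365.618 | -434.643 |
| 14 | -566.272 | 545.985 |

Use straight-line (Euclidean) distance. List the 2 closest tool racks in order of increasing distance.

12, 9

Distances from (-5.077, -256.249):
1: 392.471 mm
2: 718.403 mm
3: 772.552 mm
4: 502.122 mm
5: 578.094 mm
6: 581.496 mm
7: 837.696 mm
8: 847.906 mm
9: 270.490 mm
10: 794.694 mm
11: 399.478 mm
12: 208.633 mm
13: 411.387 mm
14: 979.040 mm
Sorted: 12 (208.633 mm) < 9 (270.490 mm) < 1 (392.471 mm) < 11 (399.478 mm) < …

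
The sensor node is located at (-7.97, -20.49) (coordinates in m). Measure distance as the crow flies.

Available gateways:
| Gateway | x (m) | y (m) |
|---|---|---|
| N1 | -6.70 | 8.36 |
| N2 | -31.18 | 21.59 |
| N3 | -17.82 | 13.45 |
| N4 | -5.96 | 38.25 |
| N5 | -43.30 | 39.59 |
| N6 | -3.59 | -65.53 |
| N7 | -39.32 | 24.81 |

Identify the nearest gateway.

N1

Distances from (-7.97, -20.49):
N1: 28.88 m
N2: 48.06 m
N3: 35.34 m
N4: 58.77 m
N5: 69.70 m
N6: 45.25 m
N7: 55.09 m
Minimum: N1 at 28.88 m.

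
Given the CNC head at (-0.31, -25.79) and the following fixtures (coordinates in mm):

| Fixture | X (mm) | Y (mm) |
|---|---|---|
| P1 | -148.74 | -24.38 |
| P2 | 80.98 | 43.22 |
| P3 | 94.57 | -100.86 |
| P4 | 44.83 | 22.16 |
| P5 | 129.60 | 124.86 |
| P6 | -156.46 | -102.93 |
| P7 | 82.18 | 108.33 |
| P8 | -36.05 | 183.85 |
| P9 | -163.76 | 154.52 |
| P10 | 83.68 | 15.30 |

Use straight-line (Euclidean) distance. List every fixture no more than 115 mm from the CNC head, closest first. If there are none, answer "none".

Distances from (-0.31, -25.79):
P1: 148.44 mm
P2: 106.63 mm
P3: 120.99 mm
P4: 65.85 mm
P5: 198.93 mm
P6: 174.16 mm
P7: 157.46 mm
P8: 212.66 mm
P9: 243.37 mm
P10: 93.50 mm
Threshold 115 mm: P4 (65.85 mm), P10 (93.50 mm), P2 (106.63 mm) are within range.

P4, P10, P2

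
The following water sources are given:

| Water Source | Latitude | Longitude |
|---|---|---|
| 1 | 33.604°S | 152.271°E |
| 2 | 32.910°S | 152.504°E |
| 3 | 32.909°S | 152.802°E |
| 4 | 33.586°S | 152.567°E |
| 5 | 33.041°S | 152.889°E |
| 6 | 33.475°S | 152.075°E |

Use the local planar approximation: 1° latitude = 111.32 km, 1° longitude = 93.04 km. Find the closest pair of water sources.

Pairwise distances:
3–5: 16.776 km
1–6: 23.211 km
1–4: 27.613 km
2–3: 27.726 km
2–5: 38.675 km
4–6: 47.414 km
4–5: 67.663 km
2–6: 74.492 km
2–4: 75.480 km
3–4: 78.471 km
1–2: 80.240 km
1–5: 85.053 km
5–6: 89.832 km
1–3: 91.796 km
3–6: 92.440 km
Closest pair: 3–5 at 16.776 km.

3 and 5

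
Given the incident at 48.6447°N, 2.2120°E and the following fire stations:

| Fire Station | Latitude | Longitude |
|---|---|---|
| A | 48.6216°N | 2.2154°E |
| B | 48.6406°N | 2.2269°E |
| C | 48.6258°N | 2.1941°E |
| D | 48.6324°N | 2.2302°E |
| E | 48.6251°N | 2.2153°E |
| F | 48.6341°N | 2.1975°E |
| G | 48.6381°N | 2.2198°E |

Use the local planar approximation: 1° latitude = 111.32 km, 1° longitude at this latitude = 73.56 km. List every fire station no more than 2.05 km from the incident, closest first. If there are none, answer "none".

Distances from 48.6447°N, 2.2120°E:
A: 2.5836 km
B: 1.1873 km
C: 2.4820 km
D: 1.9150 km
E: 2.1953 km
F: 1.5906 km
G: 0.9322 km
Threshold 2.05 km: G (0.9322 km), B (1.1873 km), F (1.5906 km), D (1.9150 km) are within range.

G, B, F, D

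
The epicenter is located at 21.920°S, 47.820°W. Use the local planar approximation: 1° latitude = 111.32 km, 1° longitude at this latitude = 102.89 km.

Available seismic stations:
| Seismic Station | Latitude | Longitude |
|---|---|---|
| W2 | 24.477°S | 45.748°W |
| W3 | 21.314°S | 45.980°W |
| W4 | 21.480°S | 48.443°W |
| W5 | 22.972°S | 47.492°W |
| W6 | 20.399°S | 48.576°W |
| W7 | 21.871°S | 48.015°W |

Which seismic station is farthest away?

Distances from 21.920°S, 47.820°W:
W2: √((-2.557·111.32)² + (2.072·102.89)²) = √(81022.91265 + 45449.15745) = 355.629 km
W3: √((0.606·111.32)² + (1.840·102.89)²) = √(4550.84081 + 35841.15367) = 200.978 km
W4: √((0.440·111.32)² + (-0.623·102.89)²) = √(2399.11877 + 4108.87025) = 80.672 km
W5: √((-1.052·111.32)² + (0.328·102.89)²) = √(13714.43356 + 1138.92210) = 121.874 km
W6: √((1.521·111.32)² + (-0.756·102.89)²) = √(28668.49031 + 6050.48133) = 186.330 km
W7: √((0.049·111.32)² + (-0.195·102.89)²) = √(29.75353 + 402.54604) = 20.792 km
Maximum: W2 at 355.629 km.

W2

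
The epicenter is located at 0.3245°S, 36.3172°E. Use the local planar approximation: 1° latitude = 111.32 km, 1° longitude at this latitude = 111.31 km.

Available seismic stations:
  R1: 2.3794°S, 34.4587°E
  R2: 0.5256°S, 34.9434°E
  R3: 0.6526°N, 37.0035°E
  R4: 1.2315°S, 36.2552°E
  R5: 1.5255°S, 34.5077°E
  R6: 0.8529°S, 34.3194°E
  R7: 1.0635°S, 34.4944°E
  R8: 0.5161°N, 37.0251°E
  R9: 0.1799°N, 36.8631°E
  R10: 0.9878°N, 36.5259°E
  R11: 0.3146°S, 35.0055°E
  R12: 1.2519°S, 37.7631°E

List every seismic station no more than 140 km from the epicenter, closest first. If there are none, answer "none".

Distances from 0.3245°S, 36.3172°E:
R1: √((-2.0549·111.32)² + (-1.8585·111.31)²) = √(52327.234112 + 42795.045885) = 308.4190 km
R2: √((-0.2011·111.32)² + (-1.3738·111.31)²) = √(501.153233 + 23383.816245) = 154.5476 km
R3: √((0.9771·111.32)² + (0.6863·111.31)²) = √(11831.080841 + 5835.745762) = 132.9166 km
R4: √((-0.9070·111.32)² + (-0.0620·111.31)²) = √(10194.383553 + 47.626837) = 101.2028 km
R5: √((-1.2010·111.32)² + (-1.8095·111.31)²) = √(17874.438590 + 40568.181485) = 241.7491 km
R6: √((-0.5284·111.32)² + (-1.9978·111.31)²) = √(3459.967451 + 49450.693106) = 230.0232 km
R7: √((-0.7390·111.32)² + (-1.8228·111.31)²) = √(6767.609200 + 41166.733251) = 218.9391 km
R8: √((0.8406·111.32)² + (0.7079·111.31)²) = √(8756.391418 + 6208.864616) = 122.3326 km
R9: √((0.5044·111.32)² + (0.5459·111.31)²) = √(3152.800938 + 3692.279373) = 82.7350 km
R10: √((1.3123·111.32)² + (0.2087·111.31)²) = √(21340.896177 + 539.651345) = 147.9207 km
R11: √((0.0099·111.32)² + (-1.3117·111.31)²) = √(1.214554 + 21317.555512) = 146.0095 km
R12: √((-0.9274·111.32)² + (1.4459·111.31)²) = √(10658.119332 + 25902.690772) = 191.2088 km
Threshold 140 km: R9 (82.7350 km), R4 (101.2028 km), R8 (122.3326 km), R3 (132.9166 km) are within range.

R9, R4, R8, R3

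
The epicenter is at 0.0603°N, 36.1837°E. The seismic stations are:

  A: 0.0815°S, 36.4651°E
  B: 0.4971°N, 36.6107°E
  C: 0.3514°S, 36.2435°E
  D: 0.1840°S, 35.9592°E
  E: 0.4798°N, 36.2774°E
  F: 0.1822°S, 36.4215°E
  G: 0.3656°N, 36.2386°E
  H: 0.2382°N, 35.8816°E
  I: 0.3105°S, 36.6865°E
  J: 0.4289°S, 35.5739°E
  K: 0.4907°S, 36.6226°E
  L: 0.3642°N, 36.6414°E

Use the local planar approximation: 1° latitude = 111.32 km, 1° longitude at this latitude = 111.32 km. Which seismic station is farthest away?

J

Distances from 0.0603°N, 36.1837°E:
A: √((-0.1418·111.32)² + (0.2814·111.32)²) = √(249.171781 + 981.283692) = 35.0778 km
B: √((0.4368·111.32)² + (0.4270·111.32)²) = √(2364.349391 + 2259.446932) = 67.9985 km
C: √((-0.4117·111.32)² + (0.0598·111.32)²) = √(2100.429597 + 44.314797) = 46.3114 km
D: √((-0.2443·111.32)² + (-0.2245·111.32)²) = √(739.593915 + 624.567075) = 36.9346 km
E: √((0.4195·111.32)² + (0.0937·111.32)²) = √(2180.772318 + 108.799169) = 47.8495 km
F: √((-0.2425·111.32)² + (0.2378·111.32)²) = √(728.735424 + 700.761278) = 37.8087 km
G: √((0.3053·111.32)² + (0.0549·111.32)²) = √(1155.047924 + 37.350041) = 34.5311 km
H: √((0.1779·111.32)² + (-0.3021·111.32)²) = √(392.191603 + 1130.961565) = 39.0276 km
I: √((-0.3708·111.32)² + (0.5028·111.32)²) = √(1703.828374 + 3132.830753) = 69.5461 km
J: √((-0.4892·111.32)² + (-0.6098·111.32)²) = √(2965.645882 + 4608.093000) = 87.0272 km
K: √((-0.5510·111.32)² + (0.4389·111.32)²) = √(3762.266825 + 2387.138169) = 78.4181 km
L: √((0.3039·111.32)² + (0.4577·111.32)²) = √(1144.478914 + 2596.021113) = 61.1596 km
Maximum: J at 87.0272 km.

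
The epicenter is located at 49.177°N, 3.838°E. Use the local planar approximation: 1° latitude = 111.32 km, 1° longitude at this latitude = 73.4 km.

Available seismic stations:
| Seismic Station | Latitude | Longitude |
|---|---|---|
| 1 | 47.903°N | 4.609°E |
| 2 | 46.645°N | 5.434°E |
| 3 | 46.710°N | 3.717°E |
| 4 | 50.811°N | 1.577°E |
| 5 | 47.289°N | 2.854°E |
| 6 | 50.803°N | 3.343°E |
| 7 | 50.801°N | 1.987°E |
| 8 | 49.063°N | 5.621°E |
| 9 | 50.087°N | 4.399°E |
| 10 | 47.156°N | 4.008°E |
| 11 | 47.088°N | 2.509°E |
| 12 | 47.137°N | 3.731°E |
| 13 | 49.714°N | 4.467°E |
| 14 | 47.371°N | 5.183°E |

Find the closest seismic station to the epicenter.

Distances from 49.177°N, 3.838°E:
1: √((-1.274·111.32)² + (0.771·73.4)²) = √(20113.38892 + 3202.58655) = 152.696 km
2: √((-2.532·111.32)² + (1.596·73.4)²) = √(79446.32234 + 13723.27903) = 305.237 km
3: √((-2.467·111.32)² + (-0.121·73.4)²) = √(75419.68155 + 78.87927) = 274.770 km
4: √((1.634·111.32)² + (-2.261·73.4)²) = √(33086.47495 + 27541.85861) = 246.228 km
5: √((-1.888·111.32)² + (-0.984·73.4)²) = √(44172.33684 + 5216.53730) = 222.236 km
6: √((1.626·111.32)² + (-0.495·73.4)²) = √(32763.28788 + 1320.08689) = 184.617 km
7: √((1.624·111.32)² + (-1.851·73.4)²) = √(32682.73895 + 18458.86346) = 226.145 km
8: √((-0.114·111.32)² + (1.783·73.4)²) = √(161.04828 + 17127.53273) = 131.486 km
9: √((0.910·111.32)² + (0.561·73.4)²) = √(10261.93312 + 1695.57827) = 109.350 km
10: √((-2.021·111.32)² + (0.170·73.4)²) = √(50614.97450 + 155.70048) = 225.323 km
11: √((-2.089·111.32)² + (-1.329·73.4)²) = √(54078.33045 + 9515.72936) = 252.179 km
12: √((-2.040·111.32)² + (-0.107·73.4)²) = √(51571.13981 + 61.68217) = 227.229 km
13: √((0.537·111.32)² + (0.629·73.4)²) = √(3573.50971 + 2131.53963) = 75.532 km
14: √((-1.806·111.32)² + (1.345·73.4)²) = √(40418.65777 + 9746.23073) = 223.975 km
Minimum: 13 at 75.532 km.

13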